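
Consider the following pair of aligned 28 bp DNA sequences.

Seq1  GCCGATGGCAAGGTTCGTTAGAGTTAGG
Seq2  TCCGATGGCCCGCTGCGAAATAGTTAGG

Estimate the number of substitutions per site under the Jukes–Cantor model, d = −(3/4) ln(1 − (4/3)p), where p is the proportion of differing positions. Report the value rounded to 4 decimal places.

0.3597

Mismatches occur at site 1 (G↔T), site 10 (A↔C), site 11 (A↔C), site 13 (G↔C), site 15 (T↔G), site 18 (T↔A), site 19 (T↔A), site 21 (G↔T).
p = 8/28 = 0.285714.
d = −0.75 · ln(1 − (4/3)·0.285714) = −0.75 · ln(0.619048) = −0.75 · (-0.479572) = 0.3597.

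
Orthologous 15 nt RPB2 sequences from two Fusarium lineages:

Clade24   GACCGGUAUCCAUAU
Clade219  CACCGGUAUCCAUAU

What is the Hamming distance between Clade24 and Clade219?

1

The sequences differ at position 1 (G/C).
That gives 1 mismatch out of 15 aligned sites, so the Hamming distance is 1.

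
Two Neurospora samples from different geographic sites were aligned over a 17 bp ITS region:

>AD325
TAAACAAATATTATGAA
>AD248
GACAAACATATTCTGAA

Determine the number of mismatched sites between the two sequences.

Differing sites — 1:T/G; 3:A/C; 5:C/A; 7:A/C; 13:A/C.
That gives 5 mismatches out of 17 aligned sites, so the Hamming distance is 5.

5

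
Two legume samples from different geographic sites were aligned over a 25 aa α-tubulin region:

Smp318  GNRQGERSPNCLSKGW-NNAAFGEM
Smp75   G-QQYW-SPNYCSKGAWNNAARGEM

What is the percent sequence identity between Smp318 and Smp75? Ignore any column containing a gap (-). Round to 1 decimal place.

Excluding the 3 gap columns leaves 22 comparable sites.
The sequences differ at positions 3 (R/Q), 5 (G/Y), 6 (E/W), 11 (C/Y), 12 (L/C), 16 (W/A), 22 (F/R).
15 of the 22 comparable sites match, so the percent identity is 15/22 × 100 = 68.2%.

68.2%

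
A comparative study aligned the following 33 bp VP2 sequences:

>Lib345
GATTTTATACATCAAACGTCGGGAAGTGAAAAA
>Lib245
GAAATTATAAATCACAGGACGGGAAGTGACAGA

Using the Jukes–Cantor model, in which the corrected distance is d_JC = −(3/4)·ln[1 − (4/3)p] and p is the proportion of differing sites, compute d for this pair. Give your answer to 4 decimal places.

Mismatches occur at site 3 (T/A), site 4 (T/A), site 10 (C/A), site 15 (A/C), site 17 (C/G), site 19 (T/A), site 30 (A/C), site 32 (A/G).
p = 8/33 = 0.242424.
d = −0.75 · ln(1 − (4/3)·0.242424) = −0.75 · ln(0.676768) = −0.75 · (-0.390427) = 0.2928.

0.2928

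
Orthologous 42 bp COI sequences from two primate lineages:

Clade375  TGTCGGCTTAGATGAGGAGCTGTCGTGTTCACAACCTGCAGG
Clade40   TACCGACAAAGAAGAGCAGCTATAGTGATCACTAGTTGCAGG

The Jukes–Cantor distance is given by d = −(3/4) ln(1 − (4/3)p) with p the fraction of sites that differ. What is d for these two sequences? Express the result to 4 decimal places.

Mismatches occur at site 2 (G↔A), site 3 (T↔C), site 6 (G↔A), site 8 (T↔A), site 9 (T↔A), site 13 (T↔A), site 17 (G↔C), site 22 (G↔A), site 24 (C↔A), site 28 (T↔A), site 33 (A↔T), site 35 (C↔G), site 36 (C↔T).
p = 13/42 = 0.309524.
d = −0.75 · ln(1 − (4/3)·0.309524) = −0.75 · ln(0.587301) = −0.75 · (-0.532218) = 0.3992.

0.3992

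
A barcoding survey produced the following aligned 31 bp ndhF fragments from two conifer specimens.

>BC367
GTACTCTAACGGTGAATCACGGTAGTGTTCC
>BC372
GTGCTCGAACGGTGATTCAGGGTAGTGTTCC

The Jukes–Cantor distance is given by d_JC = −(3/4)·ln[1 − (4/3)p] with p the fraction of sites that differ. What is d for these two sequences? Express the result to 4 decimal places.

0.1416

Differing sites — 3:A/G; 7:T/G; 16:A/T; 20:C/G.
p = 4/31 = 0.129032.
d = −0.75 · ln(1 − (4/3)·0.129032) = −0.75 · ln(0.827957) = −0.75 · (-0.188794) = 0.1416.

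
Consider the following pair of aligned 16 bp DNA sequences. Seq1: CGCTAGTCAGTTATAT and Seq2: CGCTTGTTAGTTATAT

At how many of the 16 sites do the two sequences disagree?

2

Differing sites — 5:A/T; 8:C/T.
That gives 2 mismatches out of 16 aligned sites, so the Hamming distance is 2.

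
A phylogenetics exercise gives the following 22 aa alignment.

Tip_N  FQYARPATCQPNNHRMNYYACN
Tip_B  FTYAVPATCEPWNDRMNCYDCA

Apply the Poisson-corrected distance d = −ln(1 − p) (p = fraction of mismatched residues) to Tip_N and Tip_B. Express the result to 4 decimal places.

The sequences differ at positions 2 (Q/T), 5 (R/V), 10 (Q/E), 12 (N/W), 14 (H/D), 18 (Y/C), 20 (A/D), 22 (N/A).
p = 8/22 = 0.363636.
d = −ln(1 − 0.363636) = −ln(0.636364) = 0.4520.

0.4520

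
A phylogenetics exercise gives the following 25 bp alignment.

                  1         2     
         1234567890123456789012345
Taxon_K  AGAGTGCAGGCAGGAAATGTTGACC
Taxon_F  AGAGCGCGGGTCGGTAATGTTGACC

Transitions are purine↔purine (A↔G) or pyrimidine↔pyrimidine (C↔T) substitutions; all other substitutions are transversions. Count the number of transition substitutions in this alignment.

3

Mismatches occur at site 5 (T→C, transition), site 8 (A→G, transition), site 11 (C→T, transition), site 12 (A→C, transversion), site 15 (A→T, transversion).
Of the 5 differences, 3 transitions and 2 transversions, so the answer is 3.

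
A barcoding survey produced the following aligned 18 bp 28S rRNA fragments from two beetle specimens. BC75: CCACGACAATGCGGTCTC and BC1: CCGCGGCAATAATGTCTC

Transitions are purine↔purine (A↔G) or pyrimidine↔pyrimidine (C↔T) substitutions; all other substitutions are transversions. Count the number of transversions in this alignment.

2

Mismatches occur at site 3 (A↔G, transition), site 6 (A↔G, transition), site 11 (G↔A, transition), site 12 (C↔A, transversion), site 13 (G↔T, transversion).
Of the 5 differences, 3 transitions and 2 transversions, so the answer is 2.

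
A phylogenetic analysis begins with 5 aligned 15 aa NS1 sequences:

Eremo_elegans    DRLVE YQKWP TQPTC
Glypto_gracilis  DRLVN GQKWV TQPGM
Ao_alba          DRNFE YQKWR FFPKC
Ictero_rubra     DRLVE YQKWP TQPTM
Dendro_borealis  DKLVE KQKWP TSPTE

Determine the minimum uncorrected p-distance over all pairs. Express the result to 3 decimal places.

0.067

Pairwise Hamming distances:
  Eremo_elegans vs Glypto_gracilis: 5
  Eremo_elegans vs Ao_alba: 6
  Eremo_elegans vs Ictero_rubra: 1
  Eremo_elegans vs Dendro_borealis: 4
  Glypto_gracilis vs Ao_alba: 9
  Glypto_gracilis vs Ictero_rubra: 4
  Glypto_gracilis vs Dendro_borealis: 7
  Ao_alba vs Ictero_rubra: 7
  Ao_alba vs Dendro_borealis: 9
  Ictero_rubra vs Dendro_borealis: 4
The smallest is 1 mismatch, between Eremo_elegans and Ictero_rubra; p = 1/15 = 0.067.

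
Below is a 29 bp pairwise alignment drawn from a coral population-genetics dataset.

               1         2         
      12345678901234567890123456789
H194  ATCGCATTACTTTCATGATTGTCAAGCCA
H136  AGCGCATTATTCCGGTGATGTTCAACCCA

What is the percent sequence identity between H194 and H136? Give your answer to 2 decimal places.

68.97%

The sequences differ at positions 2 (T/G), 10 (C/T), 12 (T/C), 13 (T/C), 14 (C/G), 15 (A/G), 20 (T/G), 21 (G/T), 26 (G/C).
20 of the 29 sites match, so the percent identity is 20/29 × 100 = 68.97%.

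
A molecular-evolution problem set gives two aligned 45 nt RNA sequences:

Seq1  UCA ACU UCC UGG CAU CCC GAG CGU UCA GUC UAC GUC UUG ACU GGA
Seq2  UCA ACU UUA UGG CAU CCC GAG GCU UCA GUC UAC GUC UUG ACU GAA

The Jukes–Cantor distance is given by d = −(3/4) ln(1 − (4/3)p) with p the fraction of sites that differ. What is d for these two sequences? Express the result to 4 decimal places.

Mismatches occur at site 8 (C↔U), site 9 (C↔A), site 22 (C↔G), site 23 (G↔C), site 44 (G↔A).
p = 5/45 = 0.111111.
d = −0.75 · ln(1 − (4/3)·0.111111) = −0.75 · ln(0.851852) = −0.75 · (-0.160342) = 0.1203.

0.1203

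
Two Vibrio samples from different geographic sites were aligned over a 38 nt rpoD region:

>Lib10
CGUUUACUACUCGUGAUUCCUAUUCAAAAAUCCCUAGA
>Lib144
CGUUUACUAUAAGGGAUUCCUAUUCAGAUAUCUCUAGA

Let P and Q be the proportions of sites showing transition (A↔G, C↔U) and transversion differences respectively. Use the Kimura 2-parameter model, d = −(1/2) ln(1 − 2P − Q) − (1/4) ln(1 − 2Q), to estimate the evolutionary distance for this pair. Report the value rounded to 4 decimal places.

Differing sites — 10:C/U (Ti); 11:U/A (Tv); 12:C/A (Tv); 14:U/G (Tv); 27:A/G (Ti); 29:A/U (Tv); 33:C/U (Ti).
Of the 7 differences, 3 transitions and 4 transversions over 38 sites: P = 3/38 = 0.078947, Q = 4/38 = 0.105263.
d = −0.5·ln(0.736843) − 0.25·ln(0.789474) = −0.5·(-0.305380) − 0.25·(-0.236388) = 0.2118.

0.2118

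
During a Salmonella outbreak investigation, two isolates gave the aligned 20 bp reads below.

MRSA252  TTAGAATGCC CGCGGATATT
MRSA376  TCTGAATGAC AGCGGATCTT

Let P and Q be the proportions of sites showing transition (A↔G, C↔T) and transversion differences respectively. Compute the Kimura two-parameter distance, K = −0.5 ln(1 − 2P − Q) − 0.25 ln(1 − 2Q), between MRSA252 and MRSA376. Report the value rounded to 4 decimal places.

0.3060

Differing sites — 2:T/C (Ti); 3:A/T (Tv); 9:C/A (Tv); 11:C/A (Tv); 18:A/C (Tv).
Of the 5 differences, 1 transition and 4 transversions over 20 sites: P = 1/20 = 0.050000, Q = 4/20 = 0.200000.
d = −0.5·ln(0.700000) − 0.25·ln(0.600000) = −0.5·(-0.356675) − 0.25·(-0.510826) = 0.3060.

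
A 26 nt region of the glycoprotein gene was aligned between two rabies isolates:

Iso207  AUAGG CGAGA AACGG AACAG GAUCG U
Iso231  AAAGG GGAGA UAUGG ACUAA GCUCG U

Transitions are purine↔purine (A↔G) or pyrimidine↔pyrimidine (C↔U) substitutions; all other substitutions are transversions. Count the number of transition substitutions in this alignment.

The sequences differ at positions 2 (U/A, transversion), 6 (C/G, transversion), 11 (A/U, transversion), 13 (C/U, transition), 17 (A/C, transversion), 18 (C/U, transition), 20 (G/A, transition), 22 (A/C, transversion).
Of the 8 differences, 3 transitions and 5 transversions, so the answer is 3.

3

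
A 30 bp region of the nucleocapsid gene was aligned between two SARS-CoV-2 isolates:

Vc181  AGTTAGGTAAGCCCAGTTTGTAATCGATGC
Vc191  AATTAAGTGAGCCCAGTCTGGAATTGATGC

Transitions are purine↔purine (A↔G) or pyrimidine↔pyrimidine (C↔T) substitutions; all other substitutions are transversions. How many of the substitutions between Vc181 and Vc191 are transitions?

5

The sequences differ at positions 2 (G/A, transition), 6 (G/A, transition), 9 (A/G, transition), 18 (T/C, transition), 21 (T/G, transversion), 25 (C/T, transition).
Of the 6 differences, 5 transitions and 1 transversion, so the answer is 5.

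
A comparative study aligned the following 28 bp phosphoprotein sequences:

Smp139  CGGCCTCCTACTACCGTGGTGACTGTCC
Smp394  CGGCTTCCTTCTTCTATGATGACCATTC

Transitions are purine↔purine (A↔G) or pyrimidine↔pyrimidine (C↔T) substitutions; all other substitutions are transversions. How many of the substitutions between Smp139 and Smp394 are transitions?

The sequences differ at positions 5 (C/T, transition), 10 (A/T, transversion), 13 (A/T, transversion), 15 (C/T, transition), 16 (G/A, transition), 19 (G/A, transition), 24 (T/C, transition), 25 (G/A, transition), 27 (C/T, transition).
Of the 9 differences, 7 transitions and 2 transversions, so the answer is 7.

7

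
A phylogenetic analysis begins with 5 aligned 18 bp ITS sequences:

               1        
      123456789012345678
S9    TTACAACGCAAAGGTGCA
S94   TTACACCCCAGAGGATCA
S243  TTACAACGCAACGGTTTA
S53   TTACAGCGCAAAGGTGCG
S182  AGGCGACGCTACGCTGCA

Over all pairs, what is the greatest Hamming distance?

Pairwise Hamming distances:
  S9 vs S94: 5
  S9 vs S243: 3
  S9 vs S53: 2
  S9 vs S182: 7
  S94 vs S243: 6
  S94 vs S53: 6
  S94 vs S182: 12
  S243 vs S53: 5
  S243 vs S182: 8
  S53 vs S182: 9
The largest is 12, between S94 and S182.

12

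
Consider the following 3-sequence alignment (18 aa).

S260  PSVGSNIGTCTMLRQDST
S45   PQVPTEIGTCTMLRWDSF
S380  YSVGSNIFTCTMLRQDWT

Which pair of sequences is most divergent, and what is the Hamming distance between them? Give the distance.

Pairwise Hamming distances:
  S260 vs S45: 6
  S260 vs S380: 3
  S45 vs S380: 9
The largest is 9, between S45 and S380.

9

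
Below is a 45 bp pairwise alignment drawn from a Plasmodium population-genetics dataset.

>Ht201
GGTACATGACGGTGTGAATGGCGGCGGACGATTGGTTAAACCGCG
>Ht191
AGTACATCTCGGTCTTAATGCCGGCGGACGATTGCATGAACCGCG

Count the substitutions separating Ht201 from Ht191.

Differing sites — 1:G/A; 8:G/C; 9:A/T; 14:G/C; 16:G/T; 21:G/C; 35:G/C; 36:T/A; 38:A/G.
That gives 9 mismatches out of 45 aligned sites, so the Hamming distance is 9.

9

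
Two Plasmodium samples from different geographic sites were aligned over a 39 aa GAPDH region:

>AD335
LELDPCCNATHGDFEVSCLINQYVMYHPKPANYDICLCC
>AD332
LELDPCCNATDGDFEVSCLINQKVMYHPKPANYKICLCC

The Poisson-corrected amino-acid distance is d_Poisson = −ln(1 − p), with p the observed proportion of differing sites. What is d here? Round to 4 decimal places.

0.0800

The sequences differ at positions 11 (H/D), 23 (Y/K), 34 (D/K).
p = 3/39 = 0.076923.
d = −ln(1 − 0.076923) = −ln(0.923077) = 0.0800.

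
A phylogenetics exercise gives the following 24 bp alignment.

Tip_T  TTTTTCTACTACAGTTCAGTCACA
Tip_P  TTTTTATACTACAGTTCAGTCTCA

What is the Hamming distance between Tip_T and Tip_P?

2

Mismatches occur at site 6 (C/A), site 22 (A/T).
That gives 2 mismatches out of 24 aligned sites, so the Hamming distance is 2.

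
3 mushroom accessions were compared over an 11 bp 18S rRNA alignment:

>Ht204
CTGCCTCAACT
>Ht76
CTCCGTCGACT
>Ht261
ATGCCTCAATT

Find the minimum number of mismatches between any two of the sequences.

2

Pairwise Hamming distances:
  Ht204 vs Ht76: 3
  Ht204 vs Ht261: 2
  Ht76 vs Ht261: 5
The smallest is 2, between Ht204 and Ht261.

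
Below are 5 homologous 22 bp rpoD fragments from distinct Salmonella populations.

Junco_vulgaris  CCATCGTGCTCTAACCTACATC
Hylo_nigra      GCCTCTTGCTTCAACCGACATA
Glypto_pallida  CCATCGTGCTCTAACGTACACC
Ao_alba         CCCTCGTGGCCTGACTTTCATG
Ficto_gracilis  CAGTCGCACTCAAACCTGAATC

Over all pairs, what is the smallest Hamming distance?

Pairwise Hamming distances:
  Junco_vulgaris vs Hylo_nigra: 7
  Junco_vulgaris vs Glypto_pallida: 2
  Junco_vulgaris vs Ao_alba: 7
  Junco_vulgaris vs Ficto_gracilis: 7
  Hylo_nigra vs Glypto_pallida: 9
  Hylo_nigra vs Ao_alba: 11
  Hylo_nigra vs Ficto_gracilis: 12
  Glypto_pallida vs Ao_alba: 8
  Glypto_pallida vs Ficto_gracilis: 9
  Ao_alba vs Ficto_gracilis: 12
The smallest is 2, between Junco_vulgaris and Glypto_pallida.

2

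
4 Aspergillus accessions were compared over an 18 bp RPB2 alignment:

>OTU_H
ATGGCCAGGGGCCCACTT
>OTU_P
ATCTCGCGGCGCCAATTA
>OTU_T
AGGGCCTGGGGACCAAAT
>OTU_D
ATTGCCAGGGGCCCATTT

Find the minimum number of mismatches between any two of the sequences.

Pairwise Hamming distances:
  OTU_H vs OTU_P: 8
  OTU_H vs OTU_T: 5
  OTU_H vs OTU_D: 2
  OTU_P vs OTU_T: 11
  OTU_P vs OTU_D: 7
  OTU_T vs OTU_D: 6
The smallest is 2, between OTU_H and OTU_D.

2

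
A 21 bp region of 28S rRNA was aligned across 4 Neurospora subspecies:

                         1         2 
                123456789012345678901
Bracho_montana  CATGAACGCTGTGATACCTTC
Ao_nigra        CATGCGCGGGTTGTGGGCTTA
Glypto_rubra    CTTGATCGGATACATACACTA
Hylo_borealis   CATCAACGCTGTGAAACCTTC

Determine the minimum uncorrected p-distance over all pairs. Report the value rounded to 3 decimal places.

Pairwise Hamming distances:
  Bracho_montana vs Ao_nigra: 10
  Bracho_montana vs Glypto_rubra: 10
  Bracho_montana vs Hylo_borealis: 2
  Ao_nigra vs Glypto_rubra: 12
  Ao_nigra vs Hylo_borealis: 11
  Glypto_rubra vs Hylo_borealis: 12
The smallest is 2 mismatches, between Bracho_montana and Hylo_borealis; p = 2/21 = 0.095.

0.095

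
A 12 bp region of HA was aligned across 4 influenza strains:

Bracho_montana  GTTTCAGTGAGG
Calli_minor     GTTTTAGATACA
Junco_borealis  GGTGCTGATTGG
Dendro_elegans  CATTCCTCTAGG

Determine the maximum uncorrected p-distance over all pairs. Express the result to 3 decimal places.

Pairwise Hamming distances:
  Bracho_montana vs Calli_minor: 5
  Bracho_montana vs Junco_borealis: 6
  Bracho_montana vs Dendro_elegans: 6
  Calli_minor vs Junco_borealis: 7
  Calli_minor vs Dendro_elegans: 8
  Junco_borealis vs Dendro_elegans: 7
The largest is 8 mismatches, between Calli_minor and Dendro_elegans; p = 8/12 = 0.667.

0.667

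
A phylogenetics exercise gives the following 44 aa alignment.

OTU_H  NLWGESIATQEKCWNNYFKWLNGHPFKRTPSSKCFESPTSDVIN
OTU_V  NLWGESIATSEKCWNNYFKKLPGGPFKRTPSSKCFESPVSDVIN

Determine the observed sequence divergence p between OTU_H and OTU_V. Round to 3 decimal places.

0.114

Mismatches occur at site 10 (Q→S), site 20 (W→K), site 22 (N→P), site 24 (H→G), site 39 (T→V).
There are 5 differences over 44 sites, so p = 5/44 = 0.114.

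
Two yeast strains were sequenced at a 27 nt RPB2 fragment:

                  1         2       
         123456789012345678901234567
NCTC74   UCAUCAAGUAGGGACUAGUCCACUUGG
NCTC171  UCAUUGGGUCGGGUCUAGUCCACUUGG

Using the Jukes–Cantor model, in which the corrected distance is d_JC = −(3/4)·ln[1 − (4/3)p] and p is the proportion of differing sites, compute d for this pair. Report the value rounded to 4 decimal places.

Mismatches occur at site 5 (C→U), site 6 (A→G), site 7 (A→G), site 10 (A→C), site 14 (A→U).
p = 5/27 = 0.185185.
d = −0.75 · ln(1 − (4/3)·0.185185) = −0.75 · ln(0.753087) = −0.75 · (-0.283575) = 0.2127.

0.2127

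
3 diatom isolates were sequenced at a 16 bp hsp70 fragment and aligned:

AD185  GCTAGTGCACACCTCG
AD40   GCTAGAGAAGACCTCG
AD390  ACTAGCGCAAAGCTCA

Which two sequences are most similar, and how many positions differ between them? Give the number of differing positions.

Pairwise Hamming distances:
  AD185 vs AD40: 3
  AD185 vs AD390: 5
  AD40 vs AD390: 6
The smallest is 3, between AD185 and AD40.

3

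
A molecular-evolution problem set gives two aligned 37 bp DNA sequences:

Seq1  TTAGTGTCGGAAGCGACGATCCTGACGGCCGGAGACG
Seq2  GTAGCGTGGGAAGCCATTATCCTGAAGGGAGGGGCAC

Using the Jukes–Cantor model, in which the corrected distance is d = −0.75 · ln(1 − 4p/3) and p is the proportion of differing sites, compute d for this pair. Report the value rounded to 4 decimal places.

0.4740

Mismatches occur at site 1 (T→G), site 5 (T→C), site 8 (C→G), site 15 (G→C), site 17 (C→T), site 18 (G→T), site 26 (C→A), site 29 (C→G), site 30 (C→A), site 33 (A→G), site 35 (A→C), site 36 (C→A), site 37 (G→C).
p = 13/37 = 0.351351.
d = −0.75 · ln(1 − (4/3)·0.351351) = −0.75 · ln(0.531532) = −0.75 · (-0.631992) = 0.4740.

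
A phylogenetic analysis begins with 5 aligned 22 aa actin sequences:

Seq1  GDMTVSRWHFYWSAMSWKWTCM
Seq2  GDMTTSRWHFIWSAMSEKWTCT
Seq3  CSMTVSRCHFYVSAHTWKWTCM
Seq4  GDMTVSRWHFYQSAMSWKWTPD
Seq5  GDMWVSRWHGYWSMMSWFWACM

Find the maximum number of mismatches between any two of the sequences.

11

Pairwise Hamming distances:
  Seq1 vs Seq2: 4
  Seq1 vs Seq3: 6
  Seq1 vs Seq4: 3
  Seq1 vs Seq5: 5
  Seq2 vs Seq3: 10
  Seq2 vs Seq4: 6
  Seq2 vs Seq5: 9
  Seq3 vs Seq4: 8
  Seq3 vs Seq5: 11
  Seq4 vs Seq5: 8
The largest is 11, between Seq3 and Seq5.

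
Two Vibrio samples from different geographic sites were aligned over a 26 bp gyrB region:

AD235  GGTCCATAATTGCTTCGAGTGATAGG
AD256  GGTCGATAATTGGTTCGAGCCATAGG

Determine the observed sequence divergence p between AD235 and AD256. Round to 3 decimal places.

The sequences differ at positions 5 (C/G), 13 (C/G), 20 (T/C), 21 (G/C).
There are 4 differences over 26 sites, so p = 4/26 = 0.154.

0.154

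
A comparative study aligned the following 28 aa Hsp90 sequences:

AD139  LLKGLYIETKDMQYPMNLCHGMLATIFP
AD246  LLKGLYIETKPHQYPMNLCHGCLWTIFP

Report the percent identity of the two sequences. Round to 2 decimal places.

85.71%

Differing sites — 11:D/P; 12:M/H; 22:M/C; 24:A/W.
24 of the 28 sites match, so the percent identity is 24/28 × 100 = 85.71%.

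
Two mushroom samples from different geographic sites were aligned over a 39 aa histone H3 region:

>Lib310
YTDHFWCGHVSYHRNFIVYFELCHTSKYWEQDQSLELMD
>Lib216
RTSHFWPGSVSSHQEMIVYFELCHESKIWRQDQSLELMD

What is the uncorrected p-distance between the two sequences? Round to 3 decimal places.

0.282

Mismatches occur at site 1 (Y↔R), site 3 (D↔S), site 7 (C↔P), site 9 (H↔S), site 12 (Y↔S), site 14 (R↔Q), site 15 (N↔E), site 16 (F↔M), site 25 (T↔E), site 28 (Y↔I), site 30 (E↔R).
There are 11 differences over 39 sites, so p = 11/39 = 0.282.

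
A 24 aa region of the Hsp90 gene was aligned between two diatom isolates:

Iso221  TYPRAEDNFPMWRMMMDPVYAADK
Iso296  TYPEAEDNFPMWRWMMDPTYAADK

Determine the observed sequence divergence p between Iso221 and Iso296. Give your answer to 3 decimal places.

Differing sites — 4:R/E; 14:M/W; 19:V/T.
There are 3 differences over 24 sites, so p = 3/24 = 0.125.

0.125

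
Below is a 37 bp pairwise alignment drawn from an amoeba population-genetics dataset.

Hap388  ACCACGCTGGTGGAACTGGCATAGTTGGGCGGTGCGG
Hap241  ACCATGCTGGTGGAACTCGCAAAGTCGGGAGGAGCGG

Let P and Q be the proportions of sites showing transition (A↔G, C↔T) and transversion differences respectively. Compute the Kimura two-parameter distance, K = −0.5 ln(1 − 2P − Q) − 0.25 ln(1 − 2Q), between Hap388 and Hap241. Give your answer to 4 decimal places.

0.1827

Differing sites — 5:C/T (Ti); 18:G/C (Tv); 22:T/A (Tv); 26:T/C (Ti); 30:C/A (Tv); 33:T/A (Tv).
Of the 6 differences, 2 transitions and 4 transversions over 37 sites: P = 2/37 = 0.054054, Q = 4/37 = 0.108108.
d = −0.5·ln(0.783784) − 0.25·ln(0.783784) = −0.5·(-0.243622) − 0.25·(-0.243622) = 0.1827.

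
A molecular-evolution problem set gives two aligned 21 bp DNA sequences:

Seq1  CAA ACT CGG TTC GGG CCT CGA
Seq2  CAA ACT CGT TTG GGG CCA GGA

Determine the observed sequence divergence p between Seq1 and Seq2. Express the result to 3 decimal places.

0.190

The sequences differ at positions 9 (G/T), 12 (C/G), 18 (T/A), 19 (C/G).
There are 4 differences over 21 sites, so p = 4/21 = 0.190.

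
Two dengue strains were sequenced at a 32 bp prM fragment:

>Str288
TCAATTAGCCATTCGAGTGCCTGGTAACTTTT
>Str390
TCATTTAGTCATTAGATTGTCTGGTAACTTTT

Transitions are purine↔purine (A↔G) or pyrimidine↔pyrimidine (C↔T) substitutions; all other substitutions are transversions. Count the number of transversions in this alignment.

Mismatches occur at site 4 (A→T, transversion), site 9 (C→T, transition), site 14 (C→A, transversion), site 17 (G→T, transversion), site 20 (C→T, transition).
Of the 5 differences, 2 transitions and 3 transversions, so the answer is 3.

3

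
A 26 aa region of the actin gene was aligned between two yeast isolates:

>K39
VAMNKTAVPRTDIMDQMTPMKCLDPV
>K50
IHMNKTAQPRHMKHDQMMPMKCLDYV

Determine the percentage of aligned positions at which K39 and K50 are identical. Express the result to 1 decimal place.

Differing sites — 1:V/I; 2:A/H; 8:V/Q; 11:T/H; 12:D/M; 13:I/K; 14:M/H; 18:T/M; 25:P/Y.
17 of the 26 sites match, so the percent identity is 17/26 × 100 = 65.4%.

65.4%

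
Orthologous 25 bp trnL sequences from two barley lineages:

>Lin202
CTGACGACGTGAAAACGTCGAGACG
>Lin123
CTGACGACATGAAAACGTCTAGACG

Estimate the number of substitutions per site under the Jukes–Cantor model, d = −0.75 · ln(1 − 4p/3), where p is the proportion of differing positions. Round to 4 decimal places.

0.0846

The sequences differ at positions 9 (G/A), 20 (G/T).
p = 2/25 = 0.080000.
d = −0.75 · ln(1 − (4/3)·0.080000) = −0.75 · ln(0.893333) = −0.75 · (-0.112796) = 0.0846.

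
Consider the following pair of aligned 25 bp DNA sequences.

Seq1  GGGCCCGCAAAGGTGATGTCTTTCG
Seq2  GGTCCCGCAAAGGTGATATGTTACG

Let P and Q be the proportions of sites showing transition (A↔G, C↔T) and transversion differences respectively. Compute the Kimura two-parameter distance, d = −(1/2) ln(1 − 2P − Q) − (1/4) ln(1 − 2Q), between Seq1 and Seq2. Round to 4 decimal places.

Mismatches occur at site 3 (G→T, transversion), site 18 (G→A, transition), site 20 (C→G, transversion), site 23 (T→A, transversion).
Of the 4 differences, 1 transition and 3 transversions over 25 sites: P = 1/25 = 0.040000, Q = 3/25 = 0.120000.
d = −0.5·ln(0.800000) − 0.25·ln(0.760000) = −0.5·(-0.223144) − 0.25·(-0.274437) = 0.1802.

0.1802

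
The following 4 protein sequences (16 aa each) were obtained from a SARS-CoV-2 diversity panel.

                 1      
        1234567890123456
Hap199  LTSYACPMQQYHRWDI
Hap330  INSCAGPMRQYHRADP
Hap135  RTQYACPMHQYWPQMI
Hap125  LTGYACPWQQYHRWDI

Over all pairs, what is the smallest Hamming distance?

Pairwise Hamming distances:
  Hap199 vs Hap330: 7
  Hap199 vs Hap135: 7
  Hap199 vs Hap125: 2
  Hap330 vs Hap135: 11
  Hap330 vs Hap125: 9
  Hap135 vs Hap125: 8
The smallest is 2, between Hap199 and Hap125.

2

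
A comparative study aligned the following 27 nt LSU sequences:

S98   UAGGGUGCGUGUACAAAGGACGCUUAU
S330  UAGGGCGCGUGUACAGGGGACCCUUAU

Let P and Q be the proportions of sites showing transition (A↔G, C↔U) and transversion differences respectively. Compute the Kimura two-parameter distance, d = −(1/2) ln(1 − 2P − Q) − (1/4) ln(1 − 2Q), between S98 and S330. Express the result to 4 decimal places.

0.1693

Mismatches occur at site 6 (U→C, transition), site 16 (A→G, transition), site 17 (A→G, transition), site 22 (G→C, transversion).
Of the 4 differences, 3 transitions and 1 transversion over 27 sites: P = 3/27 = 0.111111, Q = 1/27 = 0.037037.
d = −0.5·ln(0.740741) − 0.25·ln(0.925926) = −0.5·(-0.300104) − 0.25·(-0.076961) = 0.1693.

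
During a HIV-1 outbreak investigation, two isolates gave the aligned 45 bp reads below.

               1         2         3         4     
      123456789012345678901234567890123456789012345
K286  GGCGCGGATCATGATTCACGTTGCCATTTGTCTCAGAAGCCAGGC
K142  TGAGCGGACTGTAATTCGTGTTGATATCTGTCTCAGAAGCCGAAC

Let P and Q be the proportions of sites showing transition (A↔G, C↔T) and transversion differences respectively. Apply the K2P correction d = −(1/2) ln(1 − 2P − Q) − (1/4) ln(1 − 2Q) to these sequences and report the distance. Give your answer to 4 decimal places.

Mismatches occur at site 1 (G/T, transversion), site 3 (C/A, transversion), site 9 (T/C, transition), site 10 (C/T, transition), site 11 (A/G, transition), site 13 (G/A, transition), site 18 (A/G, transition), site 19 (C/T, transition), site 24 (C/A, transversion), site 25 (C/T, transition), site 28 (T/C, transition), site 42 (A/G, transition), site 43 (G/A, transition), site 44 (G/A, transition).
Of the 14 differences, 11 transitions and 3 transversions over 45 sites: P = 11/45 = 0.244444, Q = 3/45 = 0.066667.
d = −0.5·ln(0.444445) − 0.25·ln(0.866666) = −0.5·(-0.810929) − 0.25·(-0.143102) = 0.4412.

0.4412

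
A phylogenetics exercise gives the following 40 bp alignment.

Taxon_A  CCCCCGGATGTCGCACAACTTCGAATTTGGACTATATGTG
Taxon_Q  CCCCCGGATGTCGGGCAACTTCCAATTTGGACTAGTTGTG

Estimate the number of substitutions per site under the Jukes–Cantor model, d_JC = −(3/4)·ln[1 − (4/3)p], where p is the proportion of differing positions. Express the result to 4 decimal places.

The sequences differ at positions 14 (C/G), 15 (A/G), 23 (G/C), 35 (T/G), 36 (A/T).
p = 5/40 = 0.125000.
d = −0.75 · ln(1 − (4/3)·0.125000) = −0.75 · ln(0.833333) = −0.75 · (-0.182322) = 0.1367.

0.1367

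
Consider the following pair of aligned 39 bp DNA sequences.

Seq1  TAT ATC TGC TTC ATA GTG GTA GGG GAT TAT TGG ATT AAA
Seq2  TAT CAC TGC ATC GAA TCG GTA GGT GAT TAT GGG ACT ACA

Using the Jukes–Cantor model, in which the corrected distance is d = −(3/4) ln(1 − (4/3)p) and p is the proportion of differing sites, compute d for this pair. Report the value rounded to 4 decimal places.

Mismatches occur at site 4 (A↔C), site 5 (T↔A), site 10 (T↔A), site 13 (A↔G), site 14 (T↔A), site 16 (G↔T), site 17 (T↔C), site 24 (G↔T), site 31 (T↔G), site 35 (T↔C), site 38 (A↔C).
p = 11/39 = 0.282051.
d = −0.75 · ln(1 − (4/3)·0.282051) = −0.75 · ln(0.623932) = −0.75 · (-0.471714) = 0.3538.

0.3538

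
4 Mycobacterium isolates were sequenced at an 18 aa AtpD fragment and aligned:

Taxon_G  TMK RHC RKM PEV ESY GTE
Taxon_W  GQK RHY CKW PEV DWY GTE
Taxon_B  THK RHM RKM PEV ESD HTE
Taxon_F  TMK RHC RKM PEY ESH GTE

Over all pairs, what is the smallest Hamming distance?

Pairwise Hamming distances:
  Taxon_G vs Taxon_W: 7
  Taxon_G vs Taxon_B: 4
  Taxon_G vs Taxon_F: 2
  Taxon_W vs Taxon_B: 9
  Taxon_W vs Taxon_F: 9
  Taxon_B vs Taxon_F: 5
The smallest is 2, between Taxon_G and Taxon_F.

2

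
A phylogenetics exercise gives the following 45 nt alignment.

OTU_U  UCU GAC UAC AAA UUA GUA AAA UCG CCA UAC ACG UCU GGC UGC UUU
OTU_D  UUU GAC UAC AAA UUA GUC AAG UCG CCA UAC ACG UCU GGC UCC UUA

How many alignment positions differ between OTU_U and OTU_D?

The sequences differ at positions 2 (C/U), 18 (A/C), 21 (A/G), 41 (G/C), 45 (U/A).
That gives 5 mismatches out of 45 aligned sites, so the Hamming distance is 5.

5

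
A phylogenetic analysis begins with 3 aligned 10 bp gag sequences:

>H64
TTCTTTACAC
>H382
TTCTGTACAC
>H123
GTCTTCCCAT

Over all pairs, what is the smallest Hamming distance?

1

Pairwise Hamming distances:
  H64 vs H382: 1
  H64 vs H123: 4
  H382 vs H123: 5
The smallest is 1, between H64 and H382.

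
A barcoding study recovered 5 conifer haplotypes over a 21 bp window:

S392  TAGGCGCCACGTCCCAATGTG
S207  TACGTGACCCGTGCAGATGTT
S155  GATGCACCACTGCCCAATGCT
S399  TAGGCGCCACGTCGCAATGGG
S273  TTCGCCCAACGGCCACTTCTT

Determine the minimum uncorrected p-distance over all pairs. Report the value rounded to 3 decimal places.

0.095

Pairwise Hamming distances:
  S392 vs S207: 8
  S392 vs S155: 7
  S392 vs S399: 2
  S392 vs S273: 10
  S207 vs S155: 12
  S207 vs S399: 10
  S207 vs S273: 11
  S155 vs S399: 8
  S155 vs S273: 11
  S399 vs S273: 12
The smallest is 2 mismatches, between S392 and S399; p = 2/21 = 0.095.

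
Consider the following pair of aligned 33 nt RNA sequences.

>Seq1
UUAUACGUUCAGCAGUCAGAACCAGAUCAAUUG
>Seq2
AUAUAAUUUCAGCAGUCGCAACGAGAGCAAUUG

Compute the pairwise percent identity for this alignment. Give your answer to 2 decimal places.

78.79%

The sequences differ at positions 1 (U/A), 6 (C/A), 7 (G/U), 18 (A/G), 19 (G/C), 23 (C/G), 27 (U/G).
26 of the 33 sites match, so the percent identity is 26/33 × 100 = 78.79%.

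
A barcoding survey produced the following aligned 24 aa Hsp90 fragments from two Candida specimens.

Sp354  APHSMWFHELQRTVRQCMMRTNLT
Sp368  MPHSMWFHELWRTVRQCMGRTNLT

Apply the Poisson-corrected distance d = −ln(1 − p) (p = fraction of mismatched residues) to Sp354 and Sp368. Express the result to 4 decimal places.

0.1335

The sequences differ at positions 1 (A/M), 11 (Q/W), 19 (M/G).
p = 3/24 = 0.125000.
d = −ln(1 − 0.125000) = −ln(0.875000) = 0.1335.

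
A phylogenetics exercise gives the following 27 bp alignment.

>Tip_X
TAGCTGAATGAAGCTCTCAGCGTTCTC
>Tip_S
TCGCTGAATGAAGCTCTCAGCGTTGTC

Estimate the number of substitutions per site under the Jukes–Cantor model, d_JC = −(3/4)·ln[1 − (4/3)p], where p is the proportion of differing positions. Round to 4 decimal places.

Mismatches occur at site 2 (A→C), site 25 (C→G).
p = 2/27 = 0.074074.
d = −0.75 · ln(1 − (4/3)·0.074074) = −0.75 · ln(0.901235) = −0.75 · (-0.103989) = 0.0780.

0.0780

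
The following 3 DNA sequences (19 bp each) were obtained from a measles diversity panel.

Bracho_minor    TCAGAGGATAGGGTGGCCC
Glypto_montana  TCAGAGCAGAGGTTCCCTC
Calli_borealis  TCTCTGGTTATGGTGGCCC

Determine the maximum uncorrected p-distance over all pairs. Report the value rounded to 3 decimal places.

Pairwise Hamming distances:
  Bracho_minor vs Glypto_montana: 6
  Bracho_minor vs Calli_borealis: 5
  Glypto_montana vs Calli_borealis: 11
The largest is 11 mismatches, between Glypto_montana and Calli_borealis; p = 11/19 = 0.579.

0.579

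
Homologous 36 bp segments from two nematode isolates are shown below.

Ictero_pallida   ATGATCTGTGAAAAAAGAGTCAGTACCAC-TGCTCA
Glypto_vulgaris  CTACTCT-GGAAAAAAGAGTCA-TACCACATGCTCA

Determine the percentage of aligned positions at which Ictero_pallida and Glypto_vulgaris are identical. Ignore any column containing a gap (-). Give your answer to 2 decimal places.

Excluding the 3 gap columns leaves 33 comparable sites.
Mismatches occur at site 1 (A→C), site 3 (G→A), site 4 (A→C), site 9 (T→G).
29 of the 33 comparable sites match, so the percent identity is 29/33 × 100 = 87.88%.

87.88%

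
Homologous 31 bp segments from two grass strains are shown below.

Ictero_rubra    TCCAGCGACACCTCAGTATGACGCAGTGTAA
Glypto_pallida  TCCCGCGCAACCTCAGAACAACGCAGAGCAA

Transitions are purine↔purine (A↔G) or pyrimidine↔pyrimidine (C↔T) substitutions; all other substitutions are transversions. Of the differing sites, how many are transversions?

The sequences differ at positions 4 (A/C, transversion), 8 (A/C, transversion), 9 (C/A, transversion), 17 (T/A, transversion), 19 (T/C, transition), 20 (G/A, transition), 27 (T/A, transversion), 29 (T/C, transition).
Of the 8 differences, 3 transitions and 5 transversions, so the answer is 5.

5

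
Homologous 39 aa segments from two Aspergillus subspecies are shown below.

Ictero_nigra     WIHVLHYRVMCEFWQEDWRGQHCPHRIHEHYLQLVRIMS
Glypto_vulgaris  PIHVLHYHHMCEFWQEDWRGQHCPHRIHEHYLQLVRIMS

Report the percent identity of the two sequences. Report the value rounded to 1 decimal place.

Differing sites — 1:W/P; 8:R/H; 9:V/H.
36 of the 39 sites match, so the percent identity is 36/39 × 100 = 92.3%.

92.3%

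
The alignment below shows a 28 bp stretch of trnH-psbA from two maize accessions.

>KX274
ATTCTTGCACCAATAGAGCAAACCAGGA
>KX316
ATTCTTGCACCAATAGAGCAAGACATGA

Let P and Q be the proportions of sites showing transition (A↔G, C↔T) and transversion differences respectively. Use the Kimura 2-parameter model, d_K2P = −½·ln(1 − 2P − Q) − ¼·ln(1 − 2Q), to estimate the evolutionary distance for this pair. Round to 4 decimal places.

Differing sites — 22:A/G (Ti); 23:C/A (Tv); 26:G/T (Tv).
Of the 3 differences, 1 transition and 2 transversions over 28 sites: P = 1/28 = 0.035714, Q = 2/28 = 0.071429.
d = −0.5·ln(0.857143) − 0.25·ln(0.857142) = −0.5·(-0.154151) − 0.25·(-0.154152) = 0.1156.

0.1156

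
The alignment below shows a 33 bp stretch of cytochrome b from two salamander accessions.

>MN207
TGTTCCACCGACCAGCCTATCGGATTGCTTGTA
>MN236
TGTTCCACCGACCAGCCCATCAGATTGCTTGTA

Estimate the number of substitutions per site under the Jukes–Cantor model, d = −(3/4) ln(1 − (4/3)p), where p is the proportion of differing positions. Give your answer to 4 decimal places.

Differing sites — 18:T/C; 22:G/A.
p = 2/33 = 0.060606.
d = −0.75 · ln(1 − (4/3)·0.060606) = −0.75 · ln(0.919192) = −0.75 · (-0.084260) = 0.0632.

0.0632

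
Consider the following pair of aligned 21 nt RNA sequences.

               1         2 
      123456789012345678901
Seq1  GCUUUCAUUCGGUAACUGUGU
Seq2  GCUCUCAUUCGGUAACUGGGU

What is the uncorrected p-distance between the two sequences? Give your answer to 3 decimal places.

Mismatches occur at site 4 (U/C), site 19 (U/G).
There are 2 differences over 21 sites, so p = 2/21 = 0.095.

0.095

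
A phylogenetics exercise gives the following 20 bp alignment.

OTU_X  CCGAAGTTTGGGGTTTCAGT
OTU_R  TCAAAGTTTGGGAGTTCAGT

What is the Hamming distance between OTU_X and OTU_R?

4

Differing sites — 1:C/T; 3:G/A; 13:G/A; 14:T/G.
That gives 4 mismatches out of 20 aligned sites, so the Hamming distance is 4.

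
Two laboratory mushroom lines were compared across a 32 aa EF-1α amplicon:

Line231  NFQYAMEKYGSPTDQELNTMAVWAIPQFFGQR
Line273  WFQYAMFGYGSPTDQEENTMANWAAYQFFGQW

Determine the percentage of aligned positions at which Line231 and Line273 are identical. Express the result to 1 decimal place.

75.0%

Mismatches occur at site 1 (N/W), site 7 (E/F), site 8 (K/G), site 17 (L/E), site 22 (V/N), site 25 (I/A), site 26 (P/Y), site 32 (R/W).
24 of the 32 sites match, so the percent identity is 24/32 × 100 = 75.0%.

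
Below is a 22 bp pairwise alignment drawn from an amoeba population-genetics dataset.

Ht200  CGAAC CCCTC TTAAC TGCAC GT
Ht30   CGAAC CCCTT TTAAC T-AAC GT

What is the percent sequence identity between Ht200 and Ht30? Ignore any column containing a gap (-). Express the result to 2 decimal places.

90.48%

Excluding the 1 gap column leaves 21 comparable sites.
The sequences differ at positions 10 (C/T), 18 (C/A).
19 of the 21 comparable sites match, so the percent identity is 19/21 × 100 = 90.48%.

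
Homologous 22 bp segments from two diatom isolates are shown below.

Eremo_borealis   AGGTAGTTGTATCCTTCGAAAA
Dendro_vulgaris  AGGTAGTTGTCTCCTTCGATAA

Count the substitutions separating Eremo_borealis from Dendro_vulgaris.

Differing sites — 11:A/C; 20:A/T.
That gives 2 mismatches out of 22 aligned sites, so the Hamming distance is 2.

2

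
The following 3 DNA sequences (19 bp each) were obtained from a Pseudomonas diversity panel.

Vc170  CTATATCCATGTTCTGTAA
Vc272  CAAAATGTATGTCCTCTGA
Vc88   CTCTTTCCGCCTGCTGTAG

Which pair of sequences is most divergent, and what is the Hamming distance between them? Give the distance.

Pairwise Hamming distances:
  Vc170 vs Vc272: 7
  Vc170 vs Vc88: 7
  Vc272 vs Vc88: 13
The largest is 13, between Vc272 and Vc88.

13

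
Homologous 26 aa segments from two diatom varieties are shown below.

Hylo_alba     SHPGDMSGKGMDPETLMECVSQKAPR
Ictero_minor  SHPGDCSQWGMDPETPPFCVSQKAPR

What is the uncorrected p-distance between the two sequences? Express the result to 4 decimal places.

0.2308

Differing sites — 6:M/C; 8:G/Q; 9:K/W; 16:L/P; 17:M/P; 18:E/F.
There are 6 differences over 26 sites, so p = 6/26 = 0.2308.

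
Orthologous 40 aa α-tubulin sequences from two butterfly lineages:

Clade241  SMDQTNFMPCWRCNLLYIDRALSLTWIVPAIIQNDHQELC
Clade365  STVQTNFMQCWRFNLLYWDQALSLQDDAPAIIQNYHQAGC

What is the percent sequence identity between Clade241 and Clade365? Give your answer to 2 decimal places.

67.50%

The sequences differ at positions 2 (M/T), 3 (D/V), 9 (P/Q), 13 (C/F), 18 (I/W), 20 (R/Q), 25 (T/Q), 26 (W/D), 27 (I/D), 28 (V/A), 35 (D/Y), 38 (E/A), 39 (L/G).
27 of the 40 sites match, so the percent identity is 27/40 × 100 = 67.50%.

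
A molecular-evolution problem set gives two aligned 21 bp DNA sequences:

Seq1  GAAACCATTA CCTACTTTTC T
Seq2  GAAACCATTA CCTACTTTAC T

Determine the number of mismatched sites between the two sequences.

1

Differing sites — 19:T/A.
That gives 1 mismatch out of 21 aligned sites, so the Hamming distance is 1.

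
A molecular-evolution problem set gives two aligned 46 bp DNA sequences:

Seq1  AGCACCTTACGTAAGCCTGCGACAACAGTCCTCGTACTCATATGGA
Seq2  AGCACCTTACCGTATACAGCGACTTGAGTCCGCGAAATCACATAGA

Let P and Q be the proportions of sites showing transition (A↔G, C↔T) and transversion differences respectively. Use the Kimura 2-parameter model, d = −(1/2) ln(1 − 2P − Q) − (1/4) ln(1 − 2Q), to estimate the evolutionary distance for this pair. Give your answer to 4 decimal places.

0.3981

Mismatches occur at site 11 (G↔C, transversion), site 12 (T↔G, transversion), site 13 (A↔T, transversion), site 15 (G↔T, transversion), site 16 (C↔A, transversion), site 18 (T↔A, transversion), site 24 (A↔T, transversion), site 25 (A↔T, transversion), site 26 (C↔G, transversion), site 32 (T↔G, transversion), site 35 (T↔A, transversion), site 37 (C↔A, transversion), site 41 (T↔C, transition), site 44 (G↔A, transition).
Of the 14 differences, 2 transitions and 12 transversions over 46 sites: P = 2/46 = 0.043478, Q = 12/46 = 0.260870.
d = −0.5·ln(0.652174) − 0.25·ln(0.478260) = −0.5·(-0.427444) − 0.25·(-0.737601) = 0.3981.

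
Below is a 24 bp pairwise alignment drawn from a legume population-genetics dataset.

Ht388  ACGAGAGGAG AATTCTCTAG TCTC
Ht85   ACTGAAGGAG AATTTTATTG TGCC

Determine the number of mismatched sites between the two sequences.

8

Mismatches occur at site 3 (G↔T), site 4 (A↔G), site 5 (G↔A), site 15 (C↔T), site 17 (C↔A), site 19 (A↔T), site 22 (C↔G), site 23 (T↔C).
That gives 8 mismatches out of 24 aligned sites, so the Hamming distance is 8.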